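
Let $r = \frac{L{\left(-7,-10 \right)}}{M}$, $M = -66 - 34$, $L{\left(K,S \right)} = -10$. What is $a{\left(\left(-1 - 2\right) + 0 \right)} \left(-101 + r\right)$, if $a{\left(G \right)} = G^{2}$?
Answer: $- \frac{9081}{10} \approx -908.1$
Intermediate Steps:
$M = -100$ ($M = -66 - 34 = -100$)
$r = \frac{1}{10}$ ($r = - \frac{10}{-100} = \left(-10\right) \left(- \frac{1}{100}\right) = \frac{1}{10} \approx 0.1$)
$a{\left(\left(-1 - 2\right) + 0 \right)} \left(-101 + r\right) = \left(\left(-1 - 2\right) + 0\right)^{2} \left(-101 + \frac{1}{10}\right) = \left(-3 + 0\right)^{2} \left(- \frac{1009}{10}\right) = \left(-3\right)^{2} \left(- \frac{1009}{10}\right) = 9 \left(- \frac{1009}{10}\right) = - \frac{9081}{10}$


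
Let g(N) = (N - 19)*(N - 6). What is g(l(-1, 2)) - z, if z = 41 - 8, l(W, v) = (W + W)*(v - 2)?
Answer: 81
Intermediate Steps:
l(W, v) = 2*W*(-2 + v) (l(W, v) = (2*W)*(-2 + v) = 2*W*(-2 + v))
z = 33
g(N) = (-19 + N)*(-6 + N)
g(l(-1, 2)) - z = (114 + (2*(-1)*(-2 + 2))² - 50*(-1)*(-2 + 2)) - 1*33 = (114 + (2*(-1)*0)² - 50*(-1)*0) - 33 = (114 + 0² - 25*0) - 33 = (114 + 0 + 0) - 33 = 114 - 33 = 81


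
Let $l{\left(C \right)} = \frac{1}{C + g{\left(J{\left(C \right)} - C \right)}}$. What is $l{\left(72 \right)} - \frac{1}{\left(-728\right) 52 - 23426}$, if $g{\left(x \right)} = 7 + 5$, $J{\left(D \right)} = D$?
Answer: $\frac{30683}{2573844} \approx 0.011921$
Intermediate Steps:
$g{\left(x \right)} = 12$
$l{\left(C \right)} = \frac{1}{12 + C}$ ($l{\left(C \right)} = \frac{1}{C + 12} = \frac{1}{12 + C}$)
$l{\left(72 \right)} - \frac{1}{\left(-728\right) 52 - 23426} = \frac{1}{12 + 72} - \frac{1}{\left(-728\right) 52 - 23426} = \frac{1}{84} - \frac{1}{-37856 - 23426} = \frac{1}{84} - \frac{1}{-61282} = \frac{1}{84} - - \frac{1}{61282} = \frac{1}{84} + \frac{1}{61282} = \frac{30683}{2573844}$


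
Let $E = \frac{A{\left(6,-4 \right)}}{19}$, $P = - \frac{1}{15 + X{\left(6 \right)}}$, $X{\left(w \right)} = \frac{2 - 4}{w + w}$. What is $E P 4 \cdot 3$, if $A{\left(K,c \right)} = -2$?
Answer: $\frac{144}{1691} \approx 0.085157$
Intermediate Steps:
$X{\left(w \right)} = - \frac{1}{w}$ ($X{\left(w \right)} = - \frac{2}{2 w} = - 2 \frac{1}{2 w} = - \frac{1}{w}$)
$P = - \frac{6}{89}$ ($P = - \frac{1}{15 - \frac{1}{6}} = - \frac{1}{\frac{89}{6}} = \left(-1\right) \frac{6}{89} = - \frac{6}{89} \approx -0.067416$)
$E = - \frac{2}{19} \approx -0.10526$
$E P 4 \cdot 3 = \left(- \frac{2}{19}\right) \left(- \frac{6}{89}\right) 4 \cdot 3 = \frac{12}{1691} \cdot 12 = \frac{144}{1691}$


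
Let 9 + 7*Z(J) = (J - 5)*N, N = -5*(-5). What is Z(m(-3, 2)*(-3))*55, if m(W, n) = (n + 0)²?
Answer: -3410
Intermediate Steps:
m(W, n) = n²
N = 25
Z(J) = -134/7 + 25*J/7 (Z(J) = -9/7 + ((J - 5)*25)/7 = -9/7 + ((-5 + J)*25)/7 = -9/7 + (-125 + 25*J)/7 = -9/7 + (-125/7 + 25*J/7) = -134/7 + 25*J/7)
Z(m(-3, 2)*(-3))*55 = (-134/7 + 25*(2²*(-3))/7)*55 = (-134/7 + 25*(4*(-3))/7)*55 = (-134/7 + (25/7)*(-12))*55 = (-134/7 - 300/7)*55 = -62*55 = -3410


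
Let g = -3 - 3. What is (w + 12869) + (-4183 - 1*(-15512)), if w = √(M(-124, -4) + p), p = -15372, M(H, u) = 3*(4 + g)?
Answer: 24198 + I*√15378 ≈ 24198.0 + 124.01*I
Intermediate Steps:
g = -6
M(H, u) = -6 (M(H, u) = 3*(4 - 6) = 3*(-2) = -6)
w = I*√15378 (w = √(-6 - 15372) = √(-15378) = I*√15378 ≈ 124.01*I)
(w + 12869) + (-4183 - 1*(-15512)) = (I*√15378 + 12869) + (-4183 - 1*(-15512)) = (12869 + I*√15378) + (-4183 + 15512) = (12869 + I*√15378) + 11329 = 24198 + I*√15378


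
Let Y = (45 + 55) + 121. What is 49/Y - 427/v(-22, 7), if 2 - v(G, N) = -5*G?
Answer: 99659/23868 ≈ 4.1754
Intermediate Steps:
v(G, N) = 2 + 5*G (v(G, N) = 2 - (-5)*G = 2 + 5*G)
Y = 221 (Y = 100 + 121 = 221)
49/Y - 427/v(-22, 7) = 49/221 - 427/(2 + 5*(-22)) = 49*(1/221) - 427/(2 - 110) = 49/221 - 427/(-108) = 49/221 - 427*(-1/108) = 49/221 + 427/108 = 99659/23868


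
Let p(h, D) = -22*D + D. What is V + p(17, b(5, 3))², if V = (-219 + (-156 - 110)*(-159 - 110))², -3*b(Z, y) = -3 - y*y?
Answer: 5088689281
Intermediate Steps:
b(Z, y) = 1 + y²/3 (b(Z, y) = -(-3 - y*y)/3 = -(-3 - y²)/3 = 1 + y²/3)
p(h, D) = -21*D
V = 5088682225 (V = (-219 - 266*(-269))² = (-219 + 71554)² = 71335² = 5088682225)
V + p(17, b(5, 3))² = 5088682225 + (-21*(1 + (⅓)*3²))² = 5088682225 + (-21*(1 + (⅓)*9))² = 5088682225 + (-21*(1 + 3))² = 5088682225 + (-21*4)² = 5088682225 + (-84)² = 5088682225 + 7056 = 5088689281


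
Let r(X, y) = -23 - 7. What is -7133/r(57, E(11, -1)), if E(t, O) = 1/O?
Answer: 7133/30 ≈ 237.77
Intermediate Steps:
r(X, y) = -30
-7133/r(57, E(11, -1)) = -7133/(-30) = -7133*(-1/30) = 7133/30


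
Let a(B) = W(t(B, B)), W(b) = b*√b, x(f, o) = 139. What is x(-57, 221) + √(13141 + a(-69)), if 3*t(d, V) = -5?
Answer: 139 + √(118269 - 5*I*√15)/3 ≈ 253.63 - 0.0093849*I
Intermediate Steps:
t(d, V) = -5/3 (t(d, V) = (⅓)*(-5) = -5/3)
W(b) = b^(3/2)
a(B) = -5*I*√15/9 (a(B) = (-5/3)^(3/2) = -5*I*√15/9)
x(-57, 221) + √(13141 + a(-69)) = 139 + √(13141 - 5*I*√15/9)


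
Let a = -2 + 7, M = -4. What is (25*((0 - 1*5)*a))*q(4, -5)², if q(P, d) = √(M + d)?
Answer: 5625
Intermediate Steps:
a = 5
q(P, d) = √(-4 + d)
(25*((0 - 1*5)*a))*q(4, -5)² = (25*((0 - 1*5)*5))*(√(-4 - 5))² = (25*((0 - 5)*5))*(√(-9))² = (25*(-5*5))*(3*I)² = (25*(-25))*(-9) = -625*(-9) = 5625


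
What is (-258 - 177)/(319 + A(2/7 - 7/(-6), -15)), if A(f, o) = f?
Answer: -18270/13459 ≈ -1.3575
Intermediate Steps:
(-258 - 177)/(319 + A(2/7 - 7/(-6), -15)) = (-258 - 177)/(319 + (2/7 - 7/(-6))) = -435/(319 + (2*(⅐) - 7*(-⅙))) = -435/(319 + (2/7 + 7/6)) = -435/(319 + 61/42) = -435/13459/42 = -435*42/13459 = -18270/13459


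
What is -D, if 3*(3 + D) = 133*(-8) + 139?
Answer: 934/3 ≈ 311.33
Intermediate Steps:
D = -934/3 (D = -3 + (133*(-8) + 139)/3 = -3 + (-1064 + 139)/3 = -3 + (⅓)*(-925) = -3 - 925/3 = -934/3 ≈ -311.33)
-D = -1*(-934/3) = 934/3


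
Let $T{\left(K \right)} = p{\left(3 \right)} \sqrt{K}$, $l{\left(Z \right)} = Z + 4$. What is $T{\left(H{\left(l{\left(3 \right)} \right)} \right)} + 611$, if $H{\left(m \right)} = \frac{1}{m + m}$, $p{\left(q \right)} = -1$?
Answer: $611 - \frac{\sqrt{14}}{14} \approx 610.73$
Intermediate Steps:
$l{\left(Z \right)} = 4 + Z$
$H{\left(m \right)} = \frac{1}{2 m}$
$T{\left(K \right)} = - \sqrt{K}$
$T{\left(H{\left(l{\left(3 \right)} \right)} \right)} + 611 = - \sqrt{\frac{1}{2 \left(4 + 3\right)}} + 611 = - \sqrt{\frac{1}{2 \cdot 7}} + 611 = - \sqrt{\frac{1}{2} \cdot \frac{1}{7}} + 611 = - \frac{1}{\sqrt{14}} + 611 = - \frac{\sqrt{14}}{14} + 611 = 611 - \frac{\sqrt{14}}{14}$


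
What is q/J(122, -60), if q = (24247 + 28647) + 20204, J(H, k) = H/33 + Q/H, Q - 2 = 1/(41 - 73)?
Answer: 9417361536/478367 ≈ 19686.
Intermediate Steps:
Q = 63/32 (Q = 2 + 1/(41 - 73) = 2 + 1/(-32) = 2 - 1/32 = 63/32 ≈ 1.9688)
J(H, k) = H/33 + 63/(32*H)
q = 73098 (q = 52894 + 20204 = 73098)
q/J(122, -60) = 73098/((1/33)*122 + (63/32)/122) = 73098/(122/33 + (63/32)*(1/122)) = 73098/(122/33 + 63/3904) = 73098/(478367/128832) = 73098*(128832/478367) = 9417361536/478367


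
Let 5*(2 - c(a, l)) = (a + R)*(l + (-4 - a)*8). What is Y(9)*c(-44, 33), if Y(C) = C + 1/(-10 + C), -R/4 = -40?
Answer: -327504/5 ≈ -65501.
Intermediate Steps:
R = 160 (R = -4*(-40) = 160)
c(a, l) = 2 - (160 + a)*(-32 + l - 8*a)/5 (c(a, l) = 2 - (a + 160)*(l + (-4 - a)*8)/5 = 2 - (160 + a)*(l + (-32 - 8*a))/5 = 2 - (160 + a)*(-32 + l - 8*a)/5)
Y(9)*c(-44, 33) = ((1 + 9² - 10*9)/(-10 + 9))*(1026 - 32*33 + (8/5)*(-44)² + (1312/5)*(-44) - ⅕*(-44)*33) = ((1 + 81 - 90)/(-1))*(1026 - 1056 + (8/5)*1936 - 57728/5 + 1452/5) = (-1*(-8))*(1026 - 1056 + 15488/5 - 57728/5 + 1452/5) = 8*(-40938/5) = -327504/5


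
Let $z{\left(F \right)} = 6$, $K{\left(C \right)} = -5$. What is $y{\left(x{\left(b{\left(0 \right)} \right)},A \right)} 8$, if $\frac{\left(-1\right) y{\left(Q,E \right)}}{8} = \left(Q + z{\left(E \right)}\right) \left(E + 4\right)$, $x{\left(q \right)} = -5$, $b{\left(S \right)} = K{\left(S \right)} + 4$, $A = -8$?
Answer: $256$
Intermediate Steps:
$b{\left(S \right)} = -1$ ($b{\left(S \right)} = -5 + 4 = -1$)
$y{\left(Q,E \right)} = - 8 \left(4 + E\right) \left(6 + Q\right)$ ($y{\left(Q,E \right)} = - 8 \left(Q + 6\right) \left(E + 4\right) = - 8 \left(6 + Q\right) \left(4 + E\right) = - 8 \left(4 + E\right) \left(6 + Q\right)$)
$y{\left(x{\left(b{\left(0 \right)} \right)},A \right)} 8 = \left(-192 - -384 - -160 - \left(-64\right) \left(-5\right)\right) 8 = \left(-192 + 384 + 160 - 320\right) 8 = 32 \cdot 8 = 256$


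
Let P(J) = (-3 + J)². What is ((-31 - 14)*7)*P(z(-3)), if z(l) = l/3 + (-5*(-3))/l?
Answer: -25515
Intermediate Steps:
z(l) = 15/l + l/3 (z(l) = l*(⅓) + 15/l = l/3 + 15/l = 15/l + l/3)
((-31 - 14)*7)*P(z(-3)) = ((-31 - 14)*7)*(-3 + (15/(-3) + (⅓)*(-3)))² = (-45*7)*(-3 + (15*(-⅓) - 1))² = -315*(-3 + (-5 - 1))² = -315*(-3 - 6)² = -315*(-9)² = -315*81 = -25515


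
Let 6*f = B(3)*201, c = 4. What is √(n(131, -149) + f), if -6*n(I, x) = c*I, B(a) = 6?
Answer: √1023/3 ≈ 10.661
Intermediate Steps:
n(I, x) = -2*I/3
f = 201 (f = (6*201)/6 = (⅙)*1206 = 201)
√(n(131, -149) + f) = √(-⅔*131 + 201) = √(-262/3 + 201) = √(341/3) = √1023/3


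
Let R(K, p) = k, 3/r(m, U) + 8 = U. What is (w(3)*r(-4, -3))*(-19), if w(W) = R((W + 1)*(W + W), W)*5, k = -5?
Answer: -1425/11 ≈ -129.55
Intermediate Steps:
r(m, U) = 3/(-8 + U)
R(K, p) = -5
w(W) = -25 (w(W) = -5*5 = -25)
(w(3)*r(-4, -3))*(-19) = -75/(-8 - 3)*(-19) = -75/(-11)*(-19) = -75*(-1)/11*(-19) = -25*(-3/11)*(-19) = (75/11)*(-19) = -1425/11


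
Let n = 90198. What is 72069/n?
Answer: 24023/30066 ≈ 0.79901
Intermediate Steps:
72069/n = 72069/90198 = 72069*(1/90198) = 24023/30066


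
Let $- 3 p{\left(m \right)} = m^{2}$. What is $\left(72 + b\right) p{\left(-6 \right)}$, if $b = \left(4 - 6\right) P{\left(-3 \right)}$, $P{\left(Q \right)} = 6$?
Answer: $-720$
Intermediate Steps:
$b = -12$ ($b = \left(4 - 6\right) 6 = \left(-2\right) 6 = -12$)
$p{\left(m \right)} = - \frac{m^{2}}{3}$
$\left(72 + b\right) p{\left(-6 \right)} = \left(72 - 12\right) \left(- \frac{\left(-6\right)^{2}}{3}\right) = 60 \left(\left(- \frac{1}{3}\right) 36\right) = 60 \left(-12\right) = -720$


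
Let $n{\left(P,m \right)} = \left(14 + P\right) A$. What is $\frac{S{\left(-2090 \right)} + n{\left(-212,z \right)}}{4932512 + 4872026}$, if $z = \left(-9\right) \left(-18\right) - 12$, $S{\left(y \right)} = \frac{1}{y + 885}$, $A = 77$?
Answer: $- \frac{18371431}{11814468290} \approx -0.001555$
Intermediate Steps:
$S{\left(y \right)} = \frac{1}{885 + y}$
$z = 150$ ($z = 162 - 12 = 150$)
$n{\left(P,m \right)} = 1078 + 77 P$ ($n{\left(P,m \right)} = \left(14 + P\right) 77 = 1078 + 77 P$)
$\frac{S{\left(-2090 \right)} + n{\left(-212,z \right)}}{4932512 + 4872026} = \frac{\frac{1}{885 - 2090} + \left(1078 + 77 \left(-212\right)\right)}{4932512 + 4872026} = \frac{\frac{1}{-1205} + \left(1078 - 16324\right)}{9804538} = \left(- \frac{1}{1205} - 15246\right) \frac{1}{9804538} = \left(- \frac{18371431}{1205}\right) \frac{1}{9804538} = - \frac{18371431}{11814468290}$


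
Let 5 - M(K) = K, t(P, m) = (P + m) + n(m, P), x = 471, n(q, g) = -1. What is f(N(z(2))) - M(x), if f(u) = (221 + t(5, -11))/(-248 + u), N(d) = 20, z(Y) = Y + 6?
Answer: 53017/114 ≈ 465.06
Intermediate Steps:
z(Y) = 6 + Y
t(P, m) = -1 + P + m (t(P, m) = (P + m) - 1 = -1 + P + m)
M(K) = 5 - K
f(u) = 214/(-248 + u) (f(u) = (221 + (-1 + 5 - 11))/(-248 + u) = (221 - 7)/(-248 + u) = 214/(-248 + u))
f(N(z(2))) - M(x) = 214/(-248 + 20) - (5 - 1*471) = 214/(-228) - (5 - 471) = 214*(-1/228) - 1*(-466) = -107/114 + 466 = 53017/114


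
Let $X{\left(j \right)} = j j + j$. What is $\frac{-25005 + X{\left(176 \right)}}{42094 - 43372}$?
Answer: $- \frac{683}{142} \approx -4.8099$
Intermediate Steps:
$X{\left(j \right)} = j + j^{2}$ ($X{\left(j \right)} = j^{2} + j = j + j^{2}$)
$\frac{-25005 + X{\left(176 \right)}}{42094 - 43372} = \frac{-25005 + 176 \left(1 + 176\right)}{42094 - 43372} = \frac{-25005 + 176 \cdot 177}{-1278} = \left(-25005 + 31152\right) \left(- \frac{1}{1278}\right) = 6147 \left(- \frac{1}{1278}\right) = - \frac{683}{142}$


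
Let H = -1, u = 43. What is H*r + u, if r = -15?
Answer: 58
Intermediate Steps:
H*r + u = -1*(-15) + 43 = 15 + 43 = 58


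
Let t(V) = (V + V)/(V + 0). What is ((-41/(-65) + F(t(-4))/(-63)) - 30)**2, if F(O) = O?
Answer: 14495437609/16769025 ≈ 864.42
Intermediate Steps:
t(V) = 2 (t(V) = (2*V)/V = 2)
((-41/(-65) + F(t(-4))/(-63)) - 30)**2 = ((-41/(-65) + 2/(-63)) - 30)**2 = ((-41*(-1/65) + 2*(-1/63)) - 30)**2 = ((41/65 - 2/63) - 30)**2 = (2453/4095 - 30)**2 = (-120397/4095)**2 = 14495437609/16769025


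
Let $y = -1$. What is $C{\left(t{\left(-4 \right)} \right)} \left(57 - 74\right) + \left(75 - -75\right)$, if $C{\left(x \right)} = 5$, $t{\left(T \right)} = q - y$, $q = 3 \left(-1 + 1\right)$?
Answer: $65$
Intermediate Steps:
$q = 0$ ($q = 3 \cdot 0 = 0$)
$t{\left(T \right)} = 1$ ($t{\left(T \right)} = 0 - -1 = 0 + 1 = 1$)
$C{\left(t{\left(-4 \right)} \right)} \left(57 - 74\right) + \left(75 - -75\right) = 5 \left(57 - 74\right) + \left(75 - -75\right) = 5 \left(57 - 74\right) + \left(75 + 75\right) = 5 \left(-17\right) + 150 = -85 + 150 = 65$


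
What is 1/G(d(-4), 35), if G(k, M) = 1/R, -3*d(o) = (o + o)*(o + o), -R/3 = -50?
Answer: 150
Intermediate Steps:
R = 150 (R = -3*(-50) = 150)
d(o) = -4*o**2/3 (d(o) = -(o + o)*(o + o)/3 = -2*o*2*o/3 = -4*o**2/3)
G(k, M) = 1/150
1/G(d(-4), 35) = 1/(1/150) = 150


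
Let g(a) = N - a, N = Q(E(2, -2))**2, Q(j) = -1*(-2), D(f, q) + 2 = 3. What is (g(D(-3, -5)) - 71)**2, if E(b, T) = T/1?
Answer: 4624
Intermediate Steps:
D(f, q) = 1 (D(f, q) = -2 + 3 = 1)
E(b, T) = T (E(b, T) = T*1 = T)
Q(j) = 2
N = 4 (N = 2**2 = 4)
g(a) = 4 - a
(g(D(-3, -5)) - 71)**2 = ((4 - 1*1) - 71)**2 = ((4 - 1) - 71)**2 = (3 - 71)**2 = (-68)**2 = 4624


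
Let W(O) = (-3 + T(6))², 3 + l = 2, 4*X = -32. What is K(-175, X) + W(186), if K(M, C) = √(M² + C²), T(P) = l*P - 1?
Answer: 100 + √30689 ≈ 275.18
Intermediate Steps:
X = -8 (X = (¼)*(-32) = -8)
l = -1 (l = -3 + 2 = -1)
T(P) = -1 - P (T(P) = -P - 1 = -1 - P)
W(O) = 100 (W(O) = (-3 + (-1 - 1*6))² = (-3 + (-1 - 6))² = (-3 - 7)² = (-10)² = 100)
K(M, C) = √(C² + M²)
K(-175, X) + W(186) = √((-8)² + (-175)²) + 100 = √(64 + 30625) + 100 = √30689 + 100 = 100 + √30689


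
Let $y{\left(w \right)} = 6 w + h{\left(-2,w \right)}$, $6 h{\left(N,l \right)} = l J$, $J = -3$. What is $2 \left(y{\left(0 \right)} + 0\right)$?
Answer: $0$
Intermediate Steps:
$h{\left(N,l \right)} = - \frac{l}{2}$ ($h{\left(N,l \right)} = \frac{l \left(-3\right)}{6} = \frac{\left(-3\right) l}{6} = - \frac{l}{2}$)
$y{\left(w \right)} = \frac{11 w}{2}$ ($y{\left(w \right)} = 6 w - \frac{w}{2} = \frac{11 w}{2}$)
$2 \left(y{\left(0 \right)} + 0\right) = 2 \left(\frac{11}{2} \cdot 0 + 0\right) = 2 \left(0 + 0\right) = 2 \cdot 0 = 0$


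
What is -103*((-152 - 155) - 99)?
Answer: 41818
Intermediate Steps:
-103*((-152 - 155) - 99) = -103*(-307 - 99) = -103*(-406) = 41818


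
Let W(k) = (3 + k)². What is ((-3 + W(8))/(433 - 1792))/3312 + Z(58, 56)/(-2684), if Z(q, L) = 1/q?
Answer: -714697/21896278668 ≈ -3.2640e-5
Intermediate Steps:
((-3 + W(8))/(433 - 1792))/3312 + Z(58, 56)/(-2684) = ((-3 + (3 + 8)²)/(433 - 1792))/3312 + 1/(58*(-2684)) = ((-3 + 11²)/(-1359))*(1/3312) + (1/58)*(-1/2684) = ((-3 + 121)*(-1/1359))*(1/3312) - 1/155672 = (118*(-1/1359))*(1/3312) - 1/155672 = -118/1359*1/3312 - 1/155672 = -59/2250504 - 1/155672 = -714697/21896278668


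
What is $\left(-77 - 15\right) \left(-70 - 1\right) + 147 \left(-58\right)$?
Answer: $-1994$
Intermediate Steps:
$\left(-77 - 15\right) \left(-70 - 1\right) + 147 \left(-58\right) = \left(-92\right) \left(-71\right) - 8526 = 6532 - 8526 = -1994$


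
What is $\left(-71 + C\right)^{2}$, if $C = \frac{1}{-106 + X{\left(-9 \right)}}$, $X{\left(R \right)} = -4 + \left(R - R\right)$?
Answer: $\frac{61011721}{12100} \approx 5042.3$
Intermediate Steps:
$X{\left(R \right)} = -4$ ($X{\left(R \right)} = -4 + 0 = -4$)
$C = - \frac{1}{110}$ ($C = \frac{1}{-106 - 4} = \frac{1}{-110} = - \frac{1}{110} \approx -0.0090909$)
$\left(-71 + C\right)^{2} = \left(-71 - \frac{1}{110}\right)^{2} = \left(- \frac{7811}{110}\right)^{2} = \frac{61011721}{12100}$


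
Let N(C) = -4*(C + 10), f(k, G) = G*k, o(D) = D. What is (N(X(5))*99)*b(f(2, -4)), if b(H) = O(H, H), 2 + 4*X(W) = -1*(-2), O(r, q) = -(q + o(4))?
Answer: -15840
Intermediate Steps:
O(r, q) = -4 - q (O(r, q) = -(q + 4) = -(4 + q) = -4 - q)
X(W) = 0 (X(W) = -½ + (-1*(-2))/4 = -½ + (¼)*2 = -½ + ½ = 0)
N(C) = -40 - 4*C (N(C) = -4*(10 + C) = -40 - 4*C)
b(H) = -4 - H
(N(X(5))*99)*b(f(2, -4)) = ((-40 - 4*0)*99)*(-4 - (-4)*2) = ((-40 + 0)*99)*(-4 - 1*(-8)) = (-40*99)*(-4 + 8) = -3960*4 = -15840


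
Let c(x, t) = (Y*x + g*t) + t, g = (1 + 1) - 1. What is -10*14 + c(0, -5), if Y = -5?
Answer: -150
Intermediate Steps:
g = 1 (g = 2 - 1 = 1)
c(x, t) = -5*x + 2*t (c(x, t) = (-5*x + 1*t) + t = (-5*x + t) + t = (t - 5*x) + t = -5*x + 2*t)
-10*14 + c(0, -5) = -10*14 + (-5*0 + 2*(-5)) = -140 + (0 - 10) = -140 - 10 = -150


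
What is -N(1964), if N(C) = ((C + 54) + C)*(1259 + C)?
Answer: -12833986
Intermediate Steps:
N(C) = (54 + 2*C)*(1259 + C) (N(C) = ((54 + C) + C)*(1259 + C) = (54 + 2*C)*(1259 + C))
-N(1964) = -(67986 + 2*1964² + 2572*1964) = -(67986 + 2*3857296 + 5051408) = -(67986 + 7714592 + 5051408) = -1*12833986 = -12833986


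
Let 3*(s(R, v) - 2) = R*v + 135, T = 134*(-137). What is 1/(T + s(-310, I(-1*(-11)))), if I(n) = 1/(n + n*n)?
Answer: -198/3625733 ≈ -5.4610e-5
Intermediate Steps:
I(n) = 1/(n + n²)
T = -18358
s(R, v) = 47 + R*v/3 (s(R, v) = 2 + (R*v + 135)/3 = 2 + (135 + R*v)/3 = 2 + (45 + R*v/3) = 47 + R*v/3)
1/(T + s(-310, I(-1*(-11)))) = 1/(-18358 + (47 + (⅓)*(-310)*(1/(((-1*(-11)))*(1 - 1*(-11)))))) = 1/(-18358 + (47 + (⅓)*(-310)*(1/(11*(1 + 11))))) = 1/(-18358 + (47 + (⅓)*(-310)*((1/11)/12))) = 1/(-18358 + (47 + (⅓)*(-310)*((1/11)*(1/12)))) = 1/(-18358 + (47 + (⅓)*(-310)*(1/132))) = 1/(-18358 + (47 - 155/198)) = 1/(-18358 + 9151/198) = 1/(-3625733/198) = -198/3625733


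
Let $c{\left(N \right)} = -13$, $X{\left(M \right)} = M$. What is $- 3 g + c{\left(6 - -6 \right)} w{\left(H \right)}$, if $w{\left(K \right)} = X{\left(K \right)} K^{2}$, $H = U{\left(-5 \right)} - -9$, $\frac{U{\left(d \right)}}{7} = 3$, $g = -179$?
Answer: $-350463$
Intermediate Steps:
$U{\left(d \right)} = 21$ ($U{\left(d \right)} = 7 \cdot 3 = 21$)
$H = 30$ ($H = 21 - -9 = 21 + 9 = 30$)
$w{\left(K \right)} = K^{3}$ ($w{\left(K \right)} = K K^{2} = K^{3}$)
$- 3 g + c{\left(6 - -6 \right)} w{\left(H \right)} = \left(-3\right) \left(-179\right) - 13 \cdot 30^{3} = 537 - 351000 = -350463$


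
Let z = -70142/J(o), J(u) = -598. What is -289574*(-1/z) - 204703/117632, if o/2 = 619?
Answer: 10177708322719/4125471872 ≈ 2467.0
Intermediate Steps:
o = 1238 (o = 2*619 = 1238)
z = 35071/299 (z = -70142/(-598) = -70142*(-1/598) = 35071/299 ≈ 117.29)
-289574*(-1/z) - 204703/117632 = -289574/((-1*35071/299)) - 204703/117632 = -289574/(-35071/299) - 204703*1/117632 = -289574*(-299/35071) - 204703/117632 = 86582626/35071 - 204703/117632 = 10177708322719/4125471872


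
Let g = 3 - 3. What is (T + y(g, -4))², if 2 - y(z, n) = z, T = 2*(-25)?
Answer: 2304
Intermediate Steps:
g = 0
T = -50
y(z, n) = 2 - z
(T + y(g, -4))² = (-50 + (2 - 1*0))² = (-50 + (2 + 0))² = (-50 + 2)² = (-48)² = 2304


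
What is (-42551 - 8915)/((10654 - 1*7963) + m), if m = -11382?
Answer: 51466/8691 ≈ 5.9218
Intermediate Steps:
(-42551 - 8915)/((10654 - 1*7963) + m) = (-42551 - 8915)/((10654 - 1*7963) - 11382) = -51466/((10654 - 7963) - 11382) = -51466/(2691 - 11382) = -51466/(-8691) = -51466*(-1/8691) = 51466/8691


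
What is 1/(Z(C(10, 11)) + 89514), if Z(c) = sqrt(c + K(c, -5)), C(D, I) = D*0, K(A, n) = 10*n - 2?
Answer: 44757/4006378124 - I*sqrt(13)/4006378124 ≈ 1.1171e-5 - 8.9995e-10*I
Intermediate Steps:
K(A, n) = -2 + 10*n
C(D, I) = 0
Z(c) = sqrt(-52 + c) (Z(c) = sqrt(c + (-2 + 10*(-5))) = sqrt(c + (-2 - 50)) = sqrt(c - 52) = sqrt(-52 + c))
1/(Z(C(10, 11)) + 89514) = 1/(sqrt(-52 + 0) + 89514) = 1/(sqrt(-52) + 89514) = 1/(2*I*sqrt(13) + 89514) = 1/(89514 + 2*I*sqrt(13))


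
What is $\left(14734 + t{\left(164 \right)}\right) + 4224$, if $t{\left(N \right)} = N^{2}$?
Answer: $45854$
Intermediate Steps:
$\left(14734 + t{\left(164 \right)}\right) + 4224 = \left(14734 + 164^{2}\right) + 4224 = \left(14734 + 26896\right) + 4224 = 41630 + 4224 = 45854$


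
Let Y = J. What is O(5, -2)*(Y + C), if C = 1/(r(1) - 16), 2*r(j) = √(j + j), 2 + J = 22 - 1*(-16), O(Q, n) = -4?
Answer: -73456/511 + 4*√2/511 ≈ -143.74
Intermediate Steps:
J = 36 (J = -2 + (22 - 1*(-16)) = -2 + (22 + 16) = -2 + 38 = 36)
r(j) = √2*√j/2 (r(j) = √(j + j)/2 = √(2*j)/2 = (√2*√j)/2 = √2*√j/2)
Y = 36
C = 1/(-16 + √2/2) (C = 1/(√2*√1/2 - 16) = 1/((½)*√2*1 - 16) = 1/(√2/2 - 16) = 1/(-16 + √2/2) ≈ -0.065390)
O(5, -2)*(Y + C) = -4*(36 + (-32/511 - √2/511)) = -4*(18364/511 - √2/511) = -73456/511 + 4*√2/511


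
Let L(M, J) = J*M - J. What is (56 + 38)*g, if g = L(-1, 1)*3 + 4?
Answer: -188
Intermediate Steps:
L(M, J) = -J + J*M
g = -2 (g = (1*(-1 - 1))*3 + 4 = (1*(-2))*3 + 4 = -2*3 + 4 = -6 + 4 = -2)
(56 + 38)*g = (56 + 38)*(-2) = 94*(-2) = -188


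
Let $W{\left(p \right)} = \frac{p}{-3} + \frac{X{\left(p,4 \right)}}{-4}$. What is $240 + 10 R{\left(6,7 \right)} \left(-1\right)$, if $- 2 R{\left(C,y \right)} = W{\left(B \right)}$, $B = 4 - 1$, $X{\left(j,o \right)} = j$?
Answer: $\frac{925}{4} \approx 231.25$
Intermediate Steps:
$B = 3$ ($B = 4 - 1 = 3$)
$W{\left(p \right)} = - \frac{7 p}{12}$ ($W{\left(p \right)} = \frac{p}{-3} + \frac{p}{-4} = p \left(- \frac{1}{3}\right) + p \left(- \frac{1}{4}\right) = - \frac{p}{3} - \frac{p}{4} = - \frac{7 p}{12}$)
$R{\left(C,y \right)} = \frac{7}{8}$ ($R{\left(C,y \right)} = - \frac{\left(- \frac{7}{12}\right) 3}{2} = \left(- \frac{1}{2}\right) \left(- \frac{7}{4}\right) = \frac{7}{8}$)
$240 + 10 R{\left(6,7 \right)} \left(-1\right) = 240 + 10 \cdot \frac{7}{8} \left(-1\right) = 240 + \frac{35}{4} \left(-1\right) = 240 - \frac{35}{4} = \frac{925}{4}$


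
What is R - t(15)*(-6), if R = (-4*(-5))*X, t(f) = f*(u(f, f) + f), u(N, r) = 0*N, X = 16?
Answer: 1670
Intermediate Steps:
u(N, r) = 0
t(f) = f² (t(f) = f*(0 + f) = f*f = f²)
R = 320 (R = -4*(-5)*16 = 20*16 = 320)
R - t(15)*(-6) = 320 - 15²*(-6) = 320 - 225*(-6) = 320 - 1*(-1350) = 320 + 1350 = 1670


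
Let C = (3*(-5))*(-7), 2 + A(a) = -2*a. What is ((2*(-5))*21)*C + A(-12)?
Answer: -22028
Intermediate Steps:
A(a) = -2 - 2*a
C = 105 (C = -15*(-7) = 105)
((2*(-5))*21)*C + A(-12) = ((2*(-5))*21)*105 + (-2 - 2*(-12)) = -10*21*105 + (-2 + 24) = -210*105 + 22 = -22050 + 22 = -22028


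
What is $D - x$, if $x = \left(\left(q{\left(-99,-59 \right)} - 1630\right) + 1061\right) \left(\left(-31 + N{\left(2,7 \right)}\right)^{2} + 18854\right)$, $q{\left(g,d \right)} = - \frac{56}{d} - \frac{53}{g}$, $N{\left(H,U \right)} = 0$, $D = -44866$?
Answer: $\frac{21807282988}{1947} \approx 1.12 \cdot 10^{7}$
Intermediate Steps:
$x = - \frac{21894637090}{1947}$ ($x = \left(\left(\left(- \frac{56}{-59} - \frac{53}{-99}\right) - 1630\right) + 1061\right) \left(\left(-31 + 0\right)^{2} + 18854\right) = \left(\left(\left(\left(-56\right) \left(- \frac{1}{59}\right) - - \frac{53}{99}\right) - 1630\right) + 1061\right) \left(\left(-31\right)^{2} + 18854\right) = \left(\left(\left(\frac{56}{59} + \frac{53}{99}\right) - 1630\right) + 1061\right) \left(961 + 18854\right) = \left(\left(\frac{8671}{5841} - 1630\right) + 1061\right) 19815 = \left(- \frac{9512159}{5841} + 1061\right) 19815 = \left(- \frac{3314858}{5841}\right) 19815 = - \frac{21894637090}{1947} \approx -1.1245 \cdot 10^{7}$)
$D - x = -44866 - - \frac{21894637090}{1947} = -44866 + \frac{21894637090}{1947} = \frac{21807282988}{1947}$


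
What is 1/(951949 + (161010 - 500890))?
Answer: 1/612069 ≈ 1.6338e-6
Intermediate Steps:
1/(951949 + (161010 - 500890)) = 1/(951949 - 339880) = 1/612069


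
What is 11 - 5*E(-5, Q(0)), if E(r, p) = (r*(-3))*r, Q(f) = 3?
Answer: 386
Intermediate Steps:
E(r, p) = -3*r² (E(r, p) = (-3*r)*r = -3*r²)
11 - 5*E(-5, Q(0)) = 11 - (-15)*(-5)² = 11 - (-15)*25 = 11 - 5*(-75) = 11 + 375 = 386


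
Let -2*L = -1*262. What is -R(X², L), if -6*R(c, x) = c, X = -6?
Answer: 6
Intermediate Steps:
L = 131 (L = -(-1)*262/2 = -½*(-262) = 131)
R(c, x) = -c/6
-R(X², L) = -(-1)*(-6)²/6 = -(-1)*36/6 = -1*(-6) = 6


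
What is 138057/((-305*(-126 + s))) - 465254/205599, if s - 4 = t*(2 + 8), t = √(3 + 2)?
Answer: 11653847303/7393340040 + 138057*√5/438712 ≈ 2.2799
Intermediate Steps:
t = √5 ≈ 2.2361
s = 4 + 10*√5 (s = 4 + √5*(2 + 8) = 4 + √5*10 = 4 + 10*√5 ≈ 26.361)
138057/((-305*(-126 + s))) - 465254/205599 = 138057/((-305*(-126 + (4 + 10*√5)))) - 465254/205599 = 138057/((-305*(-122 + 10*√5))) - 465254*1/205599 = 138057/(37210 - 3050*√5) - 465254/205599 = -465254/205599 + 138057/(37210 - 3050*√5)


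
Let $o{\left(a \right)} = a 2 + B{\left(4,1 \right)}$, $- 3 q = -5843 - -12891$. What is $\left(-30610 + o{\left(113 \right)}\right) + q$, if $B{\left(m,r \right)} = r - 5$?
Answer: $- \frac{98212}{3} \approx -32737.0$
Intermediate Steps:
$B{\left(m,r \right)} = -5 + r$
$q = - \frac{7048}{3}$ ($q = - \frac{-5843 - -12891}{3} = - \frac{-5843 + 12891}{3} = \left(- \frac{1}{3}\right) 7048 = - \frac{7048}{3} \approx -2349.3$)
$o{\left(a \right)} = -4 + 2 a$ ($o{\left(a \right)} = a 2 + \left(-5 + 1\right) = 2 a - 4 = -4 + 2 a$)
$\left(-30610 + o{\left(113 \right)}\right) + q = \left(-30610 + \left(-4 + 2 \cdot 113\right)\right) - \frac{7048}{3} = \left(-30610 + \left(-4 + 226\right)\right) - \frac{7048}{3} = \left(-30610 + 222\right) - \frac{7048}{3} = -30388 - \frac{7048}{3} = - \frac{98212}{3}$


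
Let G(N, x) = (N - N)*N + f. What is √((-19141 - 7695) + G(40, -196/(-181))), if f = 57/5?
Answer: I*√670615/5 ≈ 163.78*I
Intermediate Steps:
f = 57/5 (f = (⅕)*57 = 57/5 ≈ 11.400)
G(N, x) = 57/5 (G(N, x) = (N - N)*N + 57/5 = 0*N + 57/5 = 0 + 57/5 = 57/5)
√((-19141 - 7695) + G(40, -196/(-181))) = √((-19141 - 7695) + 57/5) = √(-26836 + 57/5) = √(-134123/5) = I*√670615/5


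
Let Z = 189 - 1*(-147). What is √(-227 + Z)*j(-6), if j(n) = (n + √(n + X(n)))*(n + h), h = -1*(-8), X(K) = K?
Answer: 4*√109*(-3 + I*√3) ≈ -125.28 + 72.333*I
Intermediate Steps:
Z = 336 (Z = 189 + 147 = 336)
h = 8
j(n) = (8 + n)*(n + √2*√n) (j(n) = (n + √(n + n))*(n + 8) = (n + √(2*n))*(8 + n) = (n + √2*√n)*(8 + n) = (8 + n)*(n + √2*√n))
√(-227 + Z)*j(-6) = √(-227 + 336)*((-6)² + 8*(-6) + √2*(-6)^(3/2) + 8*√2*√(-6)) = √109*(36 - 48 + √2*(-6*I*√6) + 8*√2*(I*√6)) = √109*(36 - 48 - 12*I*√3 + 16*I*√3) = √109*(-12 + 4*I*√3)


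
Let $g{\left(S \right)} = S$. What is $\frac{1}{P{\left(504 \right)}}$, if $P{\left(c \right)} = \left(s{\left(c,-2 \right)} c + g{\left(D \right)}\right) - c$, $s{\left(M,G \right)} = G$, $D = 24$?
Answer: $- \frac{1}{1488} \approx -0.00067204$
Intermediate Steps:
$P{\left(c \right)} = 24 - 3 c$ ($P{\left(c \right)} = \left(- 2 c + 24\right) - c = \left(24 - 2 c\right) - c = 24 - 3 c$)
$\frac{1}{P{\left(504 \right)}} = \frac{1}{24 - 1512} = \frac{1}{-1488} = - \frac{1}{1488}$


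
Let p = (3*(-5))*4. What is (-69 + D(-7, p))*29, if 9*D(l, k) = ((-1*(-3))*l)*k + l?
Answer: 18328/9 ≈ 2036.4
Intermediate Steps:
p = -60 (p = -15*4 = -60)
D(l, k) = l/9 + k*l/3 (D(l, k) = (((-1*(-3))*l)*k + l)/9 = ((3*l)*k + l)/9 = (3*k*l + l)/9 = (l + 3*k*l)/9 = l/9 + k*l/3)
(-69 + D(-7, p))*29 = (-69 + (⅑)*(-7)*(1 + 3*(-60)))*29 = (-69 + (⅑)*(-7)*(1 - 180))*29 = (-69 + (⅑)*(-7)*(-179))*29 = (-69 + 1253/9)*29 = (632/9)*29 = 18328/9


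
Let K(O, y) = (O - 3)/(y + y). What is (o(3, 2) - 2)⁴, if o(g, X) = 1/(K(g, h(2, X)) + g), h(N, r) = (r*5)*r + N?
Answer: 625/81 ≈ 7.7160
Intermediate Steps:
h(N, r) = N + 5*r² (h(N, r) = (5*r)*r + N = 5*r² + N = N + 5*r²)
K(O, y) = (-3 + O)/(2*y) (K(O, y) = (-3 + O)/((2*y)) = (-3 + O)*(1/(2*y)) = (-3 + O)/(2*y))
o(g, X) = 1/(g + (-3 + g)/(2*(2 + 5*X²))) (o(g, X) = 1/((-3 + g)/(2*(2 + 5*X²)) + g) = 1/(g + (-3 + g)/(2*(2 + 5*X²))))
(o(3, 2) - 2)⁴ = (2*(2 + 5*2²)/(-3 + 5*3 + 10*3*2²) - 2)⁴ = (2*(2 + 5*4)/(-3 + 15 + 10*3*4) - 2)⁴ = (2*(2 + 20)/(-3 + 15 + 120) - 2)⁴ = (2*22/132 - 2)⁴ = (2*(1/132)*22 - 2)⁴ = (⅓ - 2)⁴ = (-5/3)⁴ = 625/81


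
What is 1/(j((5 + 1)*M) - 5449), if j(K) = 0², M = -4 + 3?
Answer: -1/5449 ≈ -0.00018352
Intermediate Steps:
M = -1
j(K) = 0
1/(j((5 + 1)*M) - 5449) = 1/(0 - 5449) = 1/(-5449) = -1/5449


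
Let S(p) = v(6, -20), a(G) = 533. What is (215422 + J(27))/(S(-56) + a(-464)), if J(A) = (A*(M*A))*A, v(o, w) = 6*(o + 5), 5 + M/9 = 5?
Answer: 215422/599 ≈ 359.64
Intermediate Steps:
M = 0 (M = -45 + 9*5 = -45 + 45 = 0)
v(o, w) = 30 + 6*o (v(o, w) = 6*(5 + o) = 30 + 6*o)
S(p) = 66 (S(p) = 30 + 6*6 = 30 + 36 = 66)
J(A) = 0 (J(A) = (A*(0*A))*A = (A*0)*A = 0*A = 0)
(215422 + J(27))/(S(-56) + a(-464)) = (215422 + 0)/(66 + 533) = 215422/599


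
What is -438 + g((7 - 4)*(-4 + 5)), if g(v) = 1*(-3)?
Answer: -441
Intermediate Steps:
g(v) = -3
-438 + g((7 - 4)*(-4 + 5)) = -438 - 3 = -441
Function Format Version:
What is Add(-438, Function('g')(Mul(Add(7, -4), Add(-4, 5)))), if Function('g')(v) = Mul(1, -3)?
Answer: -441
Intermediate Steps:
Function('g')(v) = -3
Add(-438, Function('g')(Mul(Add(7, -4), Add(-4, 5)))) = Add(-438, -3) = -441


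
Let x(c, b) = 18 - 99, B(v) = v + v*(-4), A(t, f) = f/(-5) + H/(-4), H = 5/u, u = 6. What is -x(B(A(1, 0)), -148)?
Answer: 81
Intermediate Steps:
H = ⅚ (H = 5/6 = 5*(⅙) = ⅚ ≈ 0.83333)
A(t, f) = -5/24 - f/5 (A(t, f) = f/(-5) + (⅚)/(-4) = f*(-⅕) + (⅚)*(-¼) = -f/5 - 5/24 = -5/24 - f/5)
B(v) = -3*v (B(v) = v - 4*v = -3*v)
x(c, b) = -81
-x(B(A(1, 0)), -148) = -1*(-81) = 81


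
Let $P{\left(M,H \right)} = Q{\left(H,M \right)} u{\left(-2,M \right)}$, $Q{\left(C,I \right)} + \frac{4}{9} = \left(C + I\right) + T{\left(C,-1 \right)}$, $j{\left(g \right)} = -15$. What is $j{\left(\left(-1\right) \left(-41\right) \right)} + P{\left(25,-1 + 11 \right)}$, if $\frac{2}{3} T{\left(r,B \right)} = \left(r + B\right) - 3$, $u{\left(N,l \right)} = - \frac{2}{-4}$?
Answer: $\frac{61}{9} \approx 6.7778$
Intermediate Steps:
$u{\left(N,l \right)} = \frac{1}{2}$ ($u{\left(N,l \right)} = \left(-2\right) \left(- \frac{1}{4}\right) = \frac{1}{2}$)
$T{\left(r,B \right)} = - \frac{9}{2} + \frac{3 B}{2} + \frac{3 r}{2}$ ($T{\left(r,B \right)} = \frac{3 \left(\left(r + B\right) - 3\right)}{2} = \frac{3 \left(\left(B + r\right) - 3\right)}{2} = \frac{3 \left(-3 + B + r\right)}{2} = - \frac{9}{2} + \frac{3 B}{2} + \frac{3 r}{2}$)
$Q{\left(C,I \right)} = - \frac{58}{9} + I + \frac{5 C}{2}$ ($Q{\left(C,I \right)} = - \frac{4}{9} + \left(\left(C + I\right) + \left(- \frac{9}{2} + \frac{3}{2} \left(-1\right) + \frac{3 C}{2}\right)\right) = - \frac{4}{9} - \left(6 - I - \frac{5 C}{2}\right) = - \frac{4}{9} + \left(\left(C + I\right) + \left(-6 + \frac{3 C}{2}\right)\right) = - \frac{4}{9} + \left(-6 + I + \frac{5 C}{2}\right) = - \frac{58}{9} + I + \frac{5 C}{2}$)
$P{\left(M,H \right)} = - \frac{29}{9} + \frac{M}{2} + \frac{5 H}{4}$ ($P{\left(M,H \right)} = \left(- \frac{58}{9} + M + \frac{5 H}{2}\right) \frac{1}{2} = - \frac{29}{9} + \frac{M}{2} + \frac{5 H}{4}$)
$j{\left(\left(-1\right) \left(-41\right) \right)} + P{\left(25,-1 + 11 \right)} = -15 + \left(- \frac{29}{9} + \frac{1}{2} \cdot 25 + \frac{5 \left(-1 + 11\right)}{4}\right) = -15 + \left(- \frac{29}{9} + \frac{25}{2} + \frac{5}{4} \cdot 10\right) = -15 + \left(- \frac{29}{9} + \frac{25}{2} + \frac{25}{2}\right) = -15 + \frac{196}{9} = \frac{61}{9}$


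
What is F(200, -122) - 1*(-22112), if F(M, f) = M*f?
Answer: -2288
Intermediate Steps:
F(200, -122) - 1*(-22112) = 200*(-122) - 1*(-22112) = -24400 + 22112 = -2288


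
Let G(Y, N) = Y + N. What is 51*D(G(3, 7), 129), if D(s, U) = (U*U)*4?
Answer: 3394764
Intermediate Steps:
G(Y, N) = N + Y
D(s, U) = 4*U² (D(s, U) = U²*4 = 4*U²)
51*D(G(3, 7), 129) = 51*(4*129²) = 51*(4*16641) = 51*66564 = 3394764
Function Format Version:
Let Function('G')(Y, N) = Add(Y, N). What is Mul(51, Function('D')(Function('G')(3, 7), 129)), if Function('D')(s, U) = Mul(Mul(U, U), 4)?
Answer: 3394764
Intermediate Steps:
Function('G')(Y, N) = Add(N, Y)
Function('D')(s, U) = Mul(4, Pow(U, 2)) (Function('D')(s, U) = Mul(Pow(U, 2), 4) = Mul(4, Pow(U, 2)))
Mul(51, Function('D')(Function('G')(3, 7), 129)) = Mul(51, Mul(4, Pow(129, 2))) = Mul(51, Mul(4, 16641)) = Mul(51, 66564) = 3394764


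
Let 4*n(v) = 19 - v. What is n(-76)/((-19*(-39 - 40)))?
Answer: 5/316 ≈ 0.015823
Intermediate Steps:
n(v) = 19/4 - v/4 (n(v) = (19 - v)/4 = 19/4 - v/4)
n(-76)/((-19*(-39 - 40))) = (19/4 - ¼*(-76))/((-19*(-39 - 40))) = (19/4 + 19)/((-19*(-79))) = (95/4)/1501 = (95/4)*(1/1501) = 5/316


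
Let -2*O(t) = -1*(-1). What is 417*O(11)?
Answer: -417/2 ≈ -208.50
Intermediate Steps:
O(t) = -½ (O(t) = -(-1)*(-1)/2 = -½*1 = -½)
417*O(11) = 417*(-½) = -417/2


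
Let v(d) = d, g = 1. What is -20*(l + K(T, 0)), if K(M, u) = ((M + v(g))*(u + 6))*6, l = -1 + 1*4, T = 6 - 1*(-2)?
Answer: -6540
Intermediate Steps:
T = 8 (T = 6 + 2 = 8)
l = 3 (l = -1 + 4 = 3)
K(M, u) = 6*(1 + M)*(6 + u) (K(M, u) = ((M + 1)*(u + 6))*6 = ((1 + M)*(6 + u))*6 = 6*(1 + M)*(6 + u))
-20*(l + K(T, 0)) = -20*(3 + (36 + 6*0 + 36*8 + 6*8*0)) = -20*(3 + (36 + 0 + 288 + 0)) = -20*(3 + 324) = -20*327 = -6540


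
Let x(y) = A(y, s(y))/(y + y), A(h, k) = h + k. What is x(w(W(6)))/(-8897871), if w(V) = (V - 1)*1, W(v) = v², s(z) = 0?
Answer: -1/17795742 ≈ -5.6193e-8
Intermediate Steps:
w(V) = -1 + V (w(V) = (-1 + V)*1 = -1 + V)
x(y) = ½ (x(y) = (y + 0)/(y + y) = y/((2*y)) = y*(1/(2*y)) = ½)
x(w(W(6)))/(-8897871) = (½)/(-8897871) = (½)*(-1/8897871) = -1/17795742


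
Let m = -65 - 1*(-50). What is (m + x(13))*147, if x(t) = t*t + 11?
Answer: 24255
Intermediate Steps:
m = -15 (m = -65 + 50 = -15)
x(t) = 11 + t² (x(t) = t² + 11 = 11 + t²)
(m + x(13))*147 = (-15 + (11 + 13²))*147 = (-15 + (11 + 169))*147 = (-15 + 180)*147 = 165*147 = 24255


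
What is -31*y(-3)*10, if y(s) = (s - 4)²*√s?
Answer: -15190*I*√3 ≈ -26310.0*I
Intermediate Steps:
y(s) = √s*(-4 + s)² (y(s) = (-4 + s)²*√s = √s*(-4 + s)²)
-31*y(-3)*10 = -31*√(-3)*(-4 - 3)²*10 = -31*I*√3*(-7)²*10 = -31*I*√3*49*10 = -1519*I*√3*10 = -15190*I*√3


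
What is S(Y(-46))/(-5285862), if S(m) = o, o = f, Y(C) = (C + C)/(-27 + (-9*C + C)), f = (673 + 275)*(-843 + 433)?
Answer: 64780/880977 ≈ 0.073532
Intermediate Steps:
f = -388680 (f = 948*(-410) = -388680)
Y(C) = 2*C/(-27 - 8*C) (Y(C) = (2*C)/(-27 - 8*C) = 2*C/(-27 - 8*C))
o = -388680
S(m) = -388680
S(Y(-46))/(-5285862) = -388680/(-5285862) = -388680*(-1/5285862) = 64780/880977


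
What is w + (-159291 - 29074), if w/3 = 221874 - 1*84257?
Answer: 224486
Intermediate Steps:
w = 412851 (w = 3*(221874 - 1*84257) = 3*(221874 - 84257) = 3*137617 = 412851)
w + (-159291 - 29074) = 412851 + (-159291 - 29074) = 412851 - 188365 = 224486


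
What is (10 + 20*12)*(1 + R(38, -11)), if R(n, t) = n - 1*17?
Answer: 5500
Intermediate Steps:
R(n, t) = -17 + n (R(n, t) = n - 17 = -17 + n)
(10 + 20*12)*(1 + R(38, -11)) = (10 + 20*12)*(1 + (-17 + 38)) = (10 + 240)*(1 + 21) = 250*22 = 5500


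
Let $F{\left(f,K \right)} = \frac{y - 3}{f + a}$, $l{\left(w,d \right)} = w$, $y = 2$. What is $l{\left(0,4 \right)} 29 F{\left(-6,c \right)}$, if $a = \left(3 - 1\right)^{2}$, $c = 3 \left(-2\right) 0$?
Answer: $0$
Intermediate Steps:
$c = 0$ ($c = \left(-6\right) 0 = 0$)
$a = 4$ ($a = 2^{2} = 4$)
$F{\left(f,K \right)} = - \frac{1}{4 + f}$ ($F{\left(f,K \right)} = \frac{2 - 3}{f + 4} = - \frac{1}{4 + f}$)
$l{\left(0,4 \right)} 29 F{\left(-6,c \right)} = 0 \cdot 29 \left(- \frac{1}{4 - 6}\right) = 0 \left(- \frac{1}{-2}\right) = 0 \left(\left(-1\right) \left(- \frac{1}{2}\right)\right) = 0 \cdot \frac{1}{2} = 0$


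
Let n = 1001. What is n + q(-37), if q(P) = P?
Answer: 964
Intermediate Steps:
n + q(-37) = 1001 - 37 = 964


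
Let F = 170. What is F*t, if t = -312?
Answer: -53040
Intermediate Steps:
F*t = 170*(-312) = -53040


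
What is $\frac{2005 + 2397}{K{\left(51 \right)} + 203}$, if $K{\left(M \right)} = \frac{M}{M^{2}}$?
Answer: $\frac{3621}{167} \approx 21.683$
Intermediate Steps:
$K{\left(M \right)} = \frac{1}{M}$ ($K{\left(M \right)} = \frac{M}{M^{2}} = \frac{1}{M}$)
$\frac{2005 + 2397}{K{\left(51 \right)} + 203} = \frac{2005 + 2397}{\frac{1}{51} + 203} = \frac{4402}{\frac{1}{51} + 203} = \frac{4402}{\frac{10354}{51}} = 4402 \cdot \frac{51}{10354} = \frac{3621}{167}$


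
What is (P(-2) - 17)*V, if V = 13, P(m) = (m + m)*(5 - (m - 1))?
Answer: -637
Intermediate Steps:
P(m) = 2*m*(6 - m) (P(m) = (2*m)*(5 - (-1 + m)) = (2*m)*(5 + (1 - m)) = (2*m)*(6 - m) = 2*m*(6 - m))
(P(-2) - 17)*V = (2*(-2)*(6 - 1*(-2)) - 17)*13 = (2*(-2)*(6 + 2) - 17)*13 = (2*(-2)*8 - 17)*13 = (-32 - 17)*13 = -49*13 = -637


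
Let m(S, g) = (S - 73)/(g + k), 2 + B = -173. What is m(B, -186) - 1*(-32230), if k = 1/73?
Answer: 437604814/13577 ≈ 32231.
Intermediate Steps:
B = -175 (B = -2 - 173 = -175)
k = 1/73 ≈ 0.013699
m(S, g) = (-73 + S)/(1/73 + g) (m(S, g) = (S - 73)/(g + 1/73) = (-73 + S)/(1/73 + g))
m(B, -186) - 1*(-32230) = 73*(-73 - 175)/(1 + 73*(-186)) - 1*(-32230) = 73*(-248)/(1 - 13578) + 32230 = 73*(-248)/(-13577) + 32230 = 73*(-1/13577)*(-248) + 32230 = 18104/13577 + 32230 = 437604814/13577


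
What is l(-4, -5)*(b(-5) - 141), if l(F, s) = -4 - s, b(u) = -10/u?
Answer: -139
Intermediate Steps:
l(-4, -5)*(b(-5) - 141) = (-4 - 1*(-5))*(-10/(-5) - 141) = (-4 + 5)*(-10*(-⅕) - 141) = 1*(2 - 141) = 1*(-139) = -139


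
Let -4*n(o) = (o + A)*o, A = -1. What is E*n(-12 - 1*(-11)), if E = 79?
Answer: -79/2 ≈ -39.500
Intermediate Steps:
n(o) = -o*(-1 + o)/4 (n(o) = -(o - 1)*o/4 = -(-1 + o)*o/4 = -o*(-1 + o)/4)
E*n(-12 - 1*(-11)) = 79*((-12 - 1*(-11))*(1 - (-12 - 1*(-11)))/4) = 79*((-12 + 11)*(1 - (-12 + 11))/4) = 79*((¼)*(-1)*(1 - 1*(-1))) = 79*((¼)*(-1)*(1 + 1)) = 79*((¼)*(-1)*2) = 79*(-½) = -79/2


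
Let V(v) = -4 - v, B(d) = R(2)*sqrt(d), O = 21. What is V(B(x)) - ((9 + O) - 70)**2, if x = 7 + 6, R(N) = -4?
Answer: -1604 + 4*sqrt(13) ≈ -1589.6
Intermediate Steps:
x = 13
B(d) = -4*sqrt(d)
V(B(x)) - ((9 + O) - 70)**2 = (-4 - (-4)*sqrt(13)) - ((9 + 21) - 70)**2 = (-4 + 4*sqrt(13)) - (30 - 70)**2 = (-4 + 4*sqrt(13)) - 1*(-40)**2 = (-4 + 4*sqrt(13)) - 1*1600 = (-4 + 4*sqrt(13)) - 1600 = -1604 + 4*sqrt(13)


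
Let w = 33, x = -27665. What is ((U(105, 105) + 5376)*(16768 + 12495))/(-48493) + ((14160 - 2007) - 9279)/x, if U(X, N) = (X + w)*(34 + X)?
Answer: -19881335828292/1341558845 ≈ -14820.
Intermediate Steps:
U(X, N) = (33 + X)*(34 + X) (U(X, N) = (X + 33)*(34 + X) = (33 + X)*(34 + X))
((U(105, 105) + 5376)*(16768 + 12495))/(-48493) + ((14160 - 2007) - 9279)/x = (((1122 + 105² + 67*105) + 5376)*(16768 + 12495))/(-48493) + ((14160 - 2007) - 9279)/(-27665) = (((1122 + 11025 + 7035) + 5376)*29263)*(-1/48493) + (12153 - 9279)*(-1/27665) = ((19182 + 5376)*29263)*(-1/48493) + 2874*(-1/27665) = (24558*29263)*(-1/48493) - 2874/27665 = 718640754*(-1/48493) - 2874/27665 = -718640754/48493 - 2874/27665 = -19881335828292/1341558845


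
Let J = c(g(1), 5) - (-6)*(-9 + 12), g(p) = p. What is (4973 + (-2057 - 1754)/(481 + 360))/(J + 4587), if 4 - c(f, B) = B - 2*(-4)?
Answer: 2089241/1932618 ≈ 1.0810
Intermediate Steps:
c(f, B) = -4 - B (c(f, B) = 4 - (B - 2*(-4)) = 4 - (B + 8) = 4 - (8 + B) = 4 + (-8 - B) = -4 - B)
J = 9 (J = (-4 - 1*5) - (-6)*(-9 + 12) = (-4 - 5) - (-6)*3 = -9 - 1*(-18) = -9 + 18 = 9)
(4973 + (-2057 - 1754)/(481 + 360))/(J + 4587) = (4973 + (-2057 - 1754)/(481 + 360))/(9 + 4587) = (4973 - 3811/841)/4596 = (4973 - 3811*1/841)*(1/4596) = (4973 - 3811/841)*(1/4596) = (4178482/841)*(1/4596) = 2089241/1932618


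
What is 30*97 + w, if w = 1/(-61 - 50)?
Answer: 323009/111 ≈ 2910.0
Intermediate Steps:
w = -1/111 (w = 1/(-111) = -1/111 ≈ -0.0090090)
30*97 + w = 30*97 - 1/111 = 2910 - 1/111 = 323009/111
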